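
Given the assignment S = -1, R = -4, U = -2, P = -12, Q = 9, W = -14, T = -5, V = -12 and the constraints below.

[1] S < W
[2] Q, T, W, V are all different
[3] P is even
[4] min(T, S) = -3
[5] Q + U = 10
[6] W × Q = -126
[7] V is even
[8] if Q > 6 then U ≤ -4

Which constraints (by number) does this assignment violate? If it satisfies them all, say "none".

[1] S = -1, W = -14; -1 ≥ -14 (want <) — violated.
[2] values 9, -5, -14, -12 are pairwise distinct — OK.
[3] P = -12 is even — OK.
[4] min(-5, -1) = -5, not -3 — violated.
[5] Q + U = 9 + (-2) = 7, not 10 — violated.
[6] W × Q = -14 × 9 = -126 — OK.
[7] V = -12 is even — OK.
[8] Q = 9 > 6, so we need U ≤ -4; but U = -2 > -4 — violated.

Constraints 1, 4, 5, 8 are violated.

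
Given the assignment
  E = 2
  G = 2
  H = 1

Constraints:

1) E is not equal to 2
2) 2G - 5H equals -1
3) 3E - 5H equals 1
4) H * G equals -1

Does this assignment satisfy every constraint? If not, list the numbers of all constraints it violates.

1) E = 2, but 2 is required to differ — violated.
2) 2G - 5H = 2(2) - 5(1) = -1 — OK.
3) 3E - 5H = 3(2) - 5(1) = 1 — OK.
4) H * G = 1 * 2 = 2, not -1 — violated.

Constraints 1, 4 do not hold.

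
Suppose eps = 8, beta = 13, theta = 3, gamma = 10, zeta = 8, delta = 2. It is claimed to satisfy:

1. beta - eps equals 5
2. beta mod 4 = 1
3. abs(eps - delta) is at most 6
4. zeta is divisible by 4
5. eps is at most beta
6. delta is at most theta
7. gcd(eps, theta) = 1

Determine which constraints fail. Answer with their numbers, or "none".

1. beta - eps = 13 - 8 = 5 — holds.
2. 13 mod 4 = 1 — holds.
3. abs(8 - 2) = 6; 6 ≤ 6 — holds.
4. 8 / 4 = 2, so 4 divides 8 — holds.
5. eps = 8, beta = 13; 8 ≤ 13 — holds.
6. delta = 2, theta = 3; 2 ≤ 3 — holds.
7. gcd(8, 3) = 1 — holds.

The assignment satisfies every constraint.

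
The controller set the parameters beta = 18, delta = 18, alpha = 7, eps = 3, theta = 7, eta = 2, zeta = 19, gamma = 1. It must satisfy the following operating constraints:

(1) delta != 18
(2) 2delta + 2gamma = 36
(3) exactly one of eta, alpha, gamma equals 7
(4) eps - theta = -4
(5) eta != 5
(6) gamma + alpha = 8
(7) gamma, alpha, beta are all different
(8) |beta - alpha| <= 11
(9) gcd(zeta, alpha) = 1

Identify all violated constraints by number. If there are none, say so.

(1) delta = 18, but 18 is required to differ — does not hold.
(2) 2delta + 2gamma = 2(18) + 2(1) = 38, not 36 — does not hold.
(3) eta=2, alpha=7, gamma=1; 1 of them equals 7 — holds.
(4) eps - theta = 3 - 7 = -4 — holds.
(5) eta = 2, and 2 ≠ 5 — holds.
(6) gamma + alpha = 1 + 7 = 8 — holds.
(7) values 1, 7, 18 are pairwise distinct — holds.
(8) |18 - 7| = 11; 11 ≤ 11 — holds.
(9) gcd(19, 7) = 1 — holds.

Constraints 1, 2 are violated.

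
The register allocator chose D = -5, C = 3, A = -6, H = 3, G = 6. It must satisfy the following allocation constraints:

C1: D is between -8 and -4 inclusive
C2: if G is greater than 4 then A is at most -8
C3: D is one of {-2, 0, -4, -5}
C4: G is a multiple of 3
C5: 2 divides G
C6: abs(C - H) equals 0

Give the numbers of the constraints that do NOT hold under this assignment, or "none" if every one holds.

C1: D = -5 lies in [-8, -4]  ✓
C2: G = 6 > 4, so we need A ≤ -8; but A = -6 > -8  ✗
C3: D = -5 is in {-2, 0, -4, -5}  ✓
C4: 6 / 3 = 2, so 3 divides 6  ✓
C5: 6 / 2 = 3, so 2 divides 6  ✓
C6: abs(3 - 3) = 0  ✓

Constraint 2 does not hold.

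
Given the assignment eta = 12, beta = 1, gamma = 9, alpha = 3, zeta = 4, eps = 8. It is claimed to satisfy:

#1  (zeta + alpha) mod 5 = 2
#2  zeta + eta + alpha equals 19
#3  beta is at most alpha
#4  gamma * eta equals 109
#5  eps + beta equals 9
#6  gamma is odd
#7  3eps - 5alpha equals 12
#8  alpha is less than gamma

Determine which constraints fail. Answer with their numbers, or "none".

Constraints 4, 7 are violated.

#1 zeta + alpha = 7; 7 mod 5 = 2  true
#2 zeta + eta + alpha = 4 + 12 + 3 = 19  true
#3 beta = 1, alpha = 3; 1 ≤ 3  true
#4 gamma * eta = 9 * 12 = 108, not 109  false
#5 eps + beta = 8 + 1 = 9  true
#6 gamma = 9 is odd  true
#7 3eps - 5alpha = 3(8) - 5(3) = 9, not 12  false
#8 alpha = 3, gamma = 9; 3 < 9  true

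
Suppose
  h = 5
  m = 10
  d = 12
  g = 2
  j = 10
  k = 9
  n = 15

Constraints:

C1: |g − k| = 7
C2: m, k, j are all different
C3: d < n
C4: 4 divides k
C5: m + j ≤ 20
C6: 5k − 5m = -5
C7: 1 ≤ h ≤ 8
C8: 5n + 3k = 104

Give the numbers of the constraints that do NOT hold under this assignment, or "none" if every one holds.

No — constraints 2, 4, and 8 are not satisfied.

C1: |2 − 9| = 7 — OK.
C2: m = j = 10, not all different — violated.
C3: d = 12, n = 15; 12 < 15 — OK.
C4: 9 = 4×2 + 1, so 4 does not divide 9 — violated.
C5: m + j = 10 + 10 = 20; 20 ≤ 20 — OK.
C6: 5k − 5m = 5(9) − 5(10) = -5 — OK.
C7: h = 5 lies in [1, 8] — OK.
C8: 5n + 3k = 5(15) + 3(9) = 102, not 104 — violated.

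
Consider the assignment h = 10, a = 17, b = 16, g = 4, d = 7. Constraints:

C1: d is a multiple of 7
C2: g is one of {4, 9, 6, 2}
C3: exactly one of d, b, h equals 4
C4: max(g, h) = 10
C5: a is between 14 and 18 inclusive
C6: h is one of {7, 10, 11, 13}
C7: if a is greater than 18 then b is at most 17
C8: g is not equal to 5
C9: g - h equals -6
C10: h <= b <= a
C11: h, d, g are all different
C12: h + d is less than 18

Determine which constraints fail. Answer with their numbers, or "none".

Constraint 3 does not hold.

C1: 7 / 7 = 1, so 7 divides 7 — satisfied.
C2: g = 4 is in {4, 9, 6, 2} — satisfied.
C3: d=7, b=16, h=10; 0 of them equal 4, not exactly one — violated.
C4: max(4, 10) = 10 — satisfied.
C5: a = 17 lies in [14, 18] — satisfied.
C6: h = 10 is in {7, 10, 11, 13} — satisfied.
C7: a = 17, not > 18; antecedent false, conditional vacuously true — satisfied.
C8: g = 4, and 4 ≠ 5 — satisfied.
C9: g - h = 4 - 10 = -6 — satisfied.
C10: values 10 <= 16 <= 17 — satisfied.
C11: values 10, 7, 4 are pairwise distinct — satisfied.
C12: h + d = 10 + 7 = 17; 17 < 18 — satisfied.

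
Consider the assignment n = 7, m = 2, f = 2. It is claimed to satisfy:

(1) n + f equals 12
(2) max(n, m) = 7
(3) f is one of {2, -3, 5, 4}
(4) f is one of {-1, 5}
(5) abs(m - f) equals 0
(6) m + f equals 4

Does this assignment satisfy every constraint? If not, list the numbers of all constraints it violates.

Violated: 1, 4.

(1) n + f = 7 + 2 = 9, not 12  false
(2) max(7, 2) = 7  true
(3) f = 2 is in {2, -3, 5, 4}  true
(4) f = 2 is not in {-1, 5}  false
(5) abs(2 - 2) = 0  true
(6) m + f = 2 + 2 = 4  true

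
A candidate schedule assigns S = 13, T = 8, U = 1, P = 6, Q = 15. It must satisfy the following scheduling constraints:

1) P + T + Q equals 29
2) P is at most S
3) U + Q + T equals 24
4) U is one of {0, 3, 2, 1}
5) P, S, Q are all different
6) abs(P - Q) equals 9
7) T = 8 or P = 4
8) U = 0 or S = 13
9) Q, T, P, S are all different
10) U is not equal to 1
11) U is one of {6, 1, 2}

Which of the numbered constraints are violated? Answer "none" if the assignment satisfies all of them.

1) P + T + Q = 6 + 8 + 15 = 29  yes
2) P = 6, S = 13; 6 ≤ 13  yes
3) U + Q + T = 1 + 15 + 8 = 24  yes
4) U = 1 is in {0, 3, 2, 1}  yes
5) values 6, 13, 15 are pairwise distinct  yes
6) abs(6 - 15) = 9  yes
7) T = 8 = 8 (first disjunct)  yes
8) U = 1 ≠ 0, but S = 13 = 13 (second disjunct)  yes
9) values 15, 8, 6, 13 are pairwise distinct  yes
10) U = 1, but 1 is required to differ  no
11) U = 1 is in {6, 1, 2}  yes

No — constraint 10 is not satisfied.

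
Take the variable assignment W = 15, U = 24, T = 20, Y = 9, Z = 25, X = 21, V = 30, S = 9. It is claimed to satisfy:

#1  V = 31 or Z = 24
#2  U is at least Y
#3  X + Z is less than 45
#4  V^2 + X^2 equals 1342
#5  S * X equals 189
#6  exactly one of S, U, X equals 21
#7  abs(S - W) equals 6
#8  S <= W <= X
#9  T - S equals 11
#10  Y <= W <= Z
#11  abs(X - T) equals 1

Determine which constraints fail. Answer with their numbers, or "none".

Violated: 1, 3, and 4.

#1 V = 30 ≠ 31 and Z = 25 ≠ 24; both disjuncts false — fails.
#2 U = 24, Y = 9; 24 ≥ 9 — holds.
#3 X + Z = 21 + 25 = 46; 46 ≥ 45, bound 45 not met — fails.
#4 V^2 + X^2 = 30^2 + 21^2 = 900 + 441 = 1341, not 1342 — fails.
#5 S * X = 9 * 21 = 189 — holds.
#6 S=9, U=24, X=21; 1 of them equals 21 — holds.
#7 abs(9 - 15) = 6 — holds.
#8 values 9 <= 15 <= 21 — holds.
#9 T - S = 20 - 9 = 11 — holds.
#10 values 9 <= 15 <= 25 — holds.
#11 abs(21 - 20) = 1 — holds.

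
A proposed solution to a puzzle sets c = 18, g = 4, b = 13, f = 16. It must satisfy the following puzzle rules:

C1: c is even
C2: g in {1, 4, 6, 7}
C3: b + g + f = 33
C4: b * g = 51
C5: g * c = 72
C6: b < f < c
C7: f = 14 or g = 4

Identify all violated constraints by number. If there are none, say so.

No — constraint 4 is not satisfied.

C1: c = 18 is even  yes
C2: g = 4 is in {1, 4, 6, 7}  yes
C3: b + g + f = 13 + 4 + 16 = 33  yes
C4: b * g = 13 * 4 = 52, not 51  no
C5: g * c = 4 * 18 = 72  yes
C6: values 13 < 16 < 18  yes
C7: f = 16 ≠ 14, but g = 4 = 4 (second disjunct)  yes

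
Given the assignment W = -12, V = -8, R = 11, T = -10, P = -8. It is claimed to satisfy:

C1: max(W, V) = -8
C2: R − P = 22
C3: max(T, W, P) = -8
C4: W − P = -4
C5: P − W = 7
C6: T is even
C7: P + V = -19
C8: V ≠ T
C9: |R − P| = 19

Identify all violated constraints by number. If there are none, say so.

Constraints 2, 5, and 7 are violated.

C1: max(-12, -8) = -8  ✓
C2: R − P = 11 − (-8) = 19, not 22  ✗
C3: max(-10, -12, -8) = -8  ✓
C4: W − P = -12 − (-8) = -4  ✓
C5: P − W = -8 − (-12) = 4, not 7  ✗
C6: T = -10 is even  ✓
C7: P + V = -8 + (-8) = -16, not -19  ✗
C8: V = -8, T = -10; distinct  ✓
C9: |11 − (-8)| = 19  ✓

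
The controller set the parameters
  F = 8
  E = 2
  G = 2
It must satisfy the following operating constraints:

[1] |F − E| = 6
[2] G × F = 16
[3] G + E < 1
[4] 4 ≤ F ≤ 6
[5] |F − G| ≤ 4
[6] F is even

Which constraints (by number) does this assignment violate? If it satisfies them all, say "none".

[1] |8 − 2| = 6 — OK.
[2] G × F = 2 × 8 = 16 — OK.
[3] G + E = 2 + 2 = 4; 4 ≥ 1, bound 1 not met — violated.
[4] F = 8 is outside [4, 6] — violated.
[5] |8 − 2| = 6; 6 > 4, exceeds bound 4 — violated.
[6] F = 8 is even — OK.

The assignment fails constraints 3, 4, 5.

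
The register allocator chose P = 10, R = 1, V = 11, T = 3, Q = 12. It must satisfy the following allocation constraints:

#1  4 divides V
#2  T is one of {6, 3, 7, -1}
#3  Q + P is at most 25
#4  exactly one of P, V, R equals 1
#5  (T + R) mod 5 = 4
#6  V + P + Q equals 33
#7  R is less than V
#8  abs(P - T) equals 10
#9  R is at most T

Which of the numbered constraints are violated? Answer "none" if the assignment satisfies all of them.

Constraints 1 and 8 do not hold.

#1 11 = 4*2 + 3, so 4 does not divide 11 — violated.
#2 T = 3 is in {6, 3, 7, -1} — satisfied.
#3 Q + P = 12 + 10 = 22; 22 ≤ 25 — satisfied.
#4 P=10, V=11, R=1; 1 of them equals 1 — satisfied.
#5 T + R = 4; 4 mod 5 = 4 — satisfied.
#6 V + P + Q = 11 + 10 + 12 = 33 — satisfied.
#7 R = 1, V = 11; 1 < 11 — satisfied.
#8 abs(10 - 3) = 7, not 10 — violated.
#9 R = 1, T = 3; 1 ≤ 3 — satisfied.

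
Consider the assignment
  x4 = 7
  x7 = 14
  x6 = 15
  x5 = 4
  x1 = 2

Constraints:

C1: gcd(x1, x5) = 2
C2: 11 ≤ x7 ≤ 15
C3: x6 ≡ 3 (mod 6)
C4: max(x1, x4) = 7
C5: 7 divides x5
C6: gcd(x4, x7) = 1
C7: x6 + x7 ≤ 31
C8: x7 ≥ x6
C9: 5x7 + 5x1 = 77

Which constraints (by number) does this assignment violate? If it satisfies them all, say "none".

C1: gcd(2, 4) = 2  ✓
C2: x7 = 14 lies in [11, 15]  ✓
C3: 15 mod 6 = 3  ✓
C4: max(2, 7) = 7  ✓
C5: 4 = 7×0 + 4, so 7 does not divide 4  ✗
C6: gcd(7, 14) = 7, not 1  ✗
C7: x6 + x7 = 15 + 14 = 29; 29 ≤ 31  ✓
C8: x7 = 14, x6 = 15; 14 < 15 (want ≥)  ✗
C9: 5x7 + 5x1 = 5(14) + 5(2) = 80, not 77  ✗

The assignment fails constraints 5, 6, 8, and 9.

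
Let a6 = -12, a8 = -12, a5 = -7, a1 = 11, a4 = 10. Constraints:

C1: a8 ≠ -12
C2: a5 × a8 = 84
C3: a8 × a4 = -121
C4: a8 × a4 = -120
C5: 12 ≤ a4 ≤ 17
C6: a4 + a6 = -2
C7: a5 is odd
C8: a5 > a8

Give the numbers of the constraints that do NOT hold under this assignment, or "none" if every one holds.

Constraints 1, 3, 5 do not hold.

C1: a8 = -12, but -12 is required to differ — violated.
C2: a5 × a8 = -7 × (-12) = 84 — satisfied.
C3: a8 × a4 = -12 × 10 = -120, not -121 — violated.
C4: a8 × a4 = -12 × 10 = -120 — satisfied.
C5: a4 = 10 is outside [12, 17] — violated.
C6: a4 + a6 = 10 + (-12) = -2 — satisfied.
C7: a5 = -7 is odd — satisfied.
C8: a5 = -7, a8 = -12; -7 > -12 — satisfied.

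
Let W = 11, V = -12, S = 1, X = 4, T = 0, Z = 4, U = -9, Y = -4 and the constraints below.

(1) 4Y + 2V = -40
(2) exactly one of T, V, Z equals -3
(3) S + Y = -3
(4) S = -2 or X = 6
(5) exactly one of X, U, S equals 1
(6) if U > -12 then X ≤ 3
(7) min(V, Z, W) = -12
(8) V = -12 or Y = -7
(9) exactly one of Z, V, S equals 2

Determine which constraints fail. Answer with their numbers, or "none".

(1) 4Y + 2V = 4(-4) + 2(-12) = -40  OK
(2) T=0, V=-12, Z=4; 0 of them equal -3, not exactly one  FAIL
(3) S + Y = 1 + (-4) = -3  OK
(4) S = 1 ≠ -2 and X = 4 ≠ 6; both disjuncts false  FAIL
(5) X=4, U=-9, S=1; 1 of them equals 1  OK
(6) U = -9 > -12, so we need X ≤ 3; but X = 4 > 3  FAIL
(7) min(-12, 4, 11) = -12  OK
(8) V = -12 = -12 (first disjunct)  OK
(9) Z=4, V=-12, S=1; 0 of them equal 2, not exactly one  FAIL

The assignment fails constraints 2, 4, 6, and 9.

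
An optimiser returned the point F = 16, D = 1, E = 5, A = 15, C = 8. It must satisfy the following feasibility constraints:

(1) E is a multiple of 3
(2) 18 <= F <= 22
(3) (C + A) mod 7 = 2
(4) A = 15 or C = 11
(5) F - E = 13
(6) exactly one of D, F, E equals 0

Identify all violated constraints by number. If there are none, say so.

Constraints 1, 2, 5, and 6 are violated.

(1) 5 = 3*1 + 2, so 3 does not divide 5 — fails.
(2) F = 16 is outside [18, 22] — fails.
(3) C + A = 23; 23 mod 7 = 2 — holds.
(4) A = 15 = 15 (first disjunct) — holds.
(5) F - E = 16 - 5 = 11, not 13 — fails.
(6) D=1, F=16, E=5; 0 of them equal 0, not exactly one — fails.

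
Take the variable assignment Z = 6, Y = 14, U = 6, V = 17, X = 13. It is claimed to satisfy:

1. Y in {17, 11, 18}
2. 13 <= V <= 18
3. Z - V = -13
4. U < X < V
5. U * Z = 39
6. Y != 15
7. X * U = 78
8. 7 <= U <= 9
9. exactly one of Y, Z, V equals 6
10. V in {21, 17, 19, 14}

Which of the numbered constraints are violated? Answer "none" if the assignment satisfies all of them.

1. Y = 14 is not in {17, 11, 18} — violated.
2. V = 17 lies in [13, 18] — satisfied.
3. Z - V = 6 - 17 = -11, not -13 — violated.
4. values 6 < 13 < 17 — satisfied.
5. U * Z = 6 * 6 = 36, not 39 — violated.
6. Y = 14, and 14 ≠ 15 — satisfied.
7. X * U = 13 * 6 = 78 — satisfied.
8. U = 6 is outside [7, 9] — violated.
9. Y=14, Z=6, V=17; 1 of them equals 6 — satisfied.
10. V = 17 is in {21, 17, 19, 14} — satisfied.

No — constraints 1, 3, 5, and 8 are not satisfied.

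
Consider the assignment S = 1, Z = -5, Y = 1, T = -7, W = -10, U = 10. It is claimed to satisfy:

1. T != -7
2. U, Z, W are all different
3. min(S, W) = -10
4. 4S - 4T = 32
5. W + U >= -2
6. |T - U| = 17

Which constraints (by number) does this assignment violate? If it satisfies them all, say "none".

1. T = -7, but -7 is required to differ  false
2. values 10, -5, -10 are pairwise distinct  true
3. min(1, -10) = -10  true
4. 4S - 4T = 4(1) - 4(-7) = 32  true
5. W + U = -10 + 10 = 0; 0 ≥ -2  true
6. |-7 - 10| = 17  true

Constraint 1 does not hold.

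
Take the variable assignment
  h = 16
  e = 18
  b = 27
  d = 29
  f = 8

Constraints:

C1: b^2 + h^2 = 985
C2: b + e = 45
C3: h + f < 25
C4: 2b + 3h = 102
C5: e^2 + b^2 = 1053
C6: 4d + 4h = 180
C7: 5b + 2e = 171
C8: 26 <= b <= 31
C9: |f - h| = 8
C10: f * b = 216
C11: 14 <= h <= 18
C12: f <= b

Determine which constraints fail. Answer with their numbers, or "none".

C1: b^2 + h^2 = 27^2 + 16^2 = 729 + 256 = 985  OK
C2: b + e = 27 + 18 = 45  OK
C3: h + f = 16 + 8 = 24; 24 < 25  OK
C4: 2b + 3h = 2(27) + 3(16) = 102  OK
C5: e^2 + b^2 = 18^2 + 27^2 = 324 + 729 = 1053  OK
C6: 4d + 4h = 4(29) + 4(16) = 180  OK
C7: 5b + 2e = 5(27) + 2(18) = 171  OK
C8: b = 27 lies in [26, 31]  OK
C9: |8 - 16| = 8  OK
C10: f * b = 8 * 27 = 216  OK
C11: h = 16 lies in [14, 18]  OK
C12: f = 8, b = 27; 8 ≤ 27  OK

All constraints are satisfied.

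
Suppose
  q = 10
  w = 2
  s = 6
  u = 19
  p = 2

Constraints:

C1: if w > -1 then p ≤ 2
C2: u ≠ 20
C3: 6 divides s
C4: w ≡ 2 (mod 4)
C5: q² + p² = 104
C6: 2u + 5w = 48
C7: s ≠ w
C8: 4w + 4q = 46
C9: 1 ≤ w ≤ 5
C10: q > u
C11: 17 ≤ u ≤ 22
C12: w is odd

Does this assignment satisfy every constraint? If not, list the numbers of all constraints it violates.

C1: w = 2 > -1, so we need p ≤ 2; p = 2 ≤ 2  true
C2: u = 19, and 19 ≠ 20  true
C3: 6 / 6 = 1, so 6 divides 6  true
C4: 2 mod 4 = 2  true
C5: q² + p² = 10² + 2² = 100 + 4 = 104  true
C6: 2u + 5w = 2(19) + 5(2) = 48  true
C7: s = 6, w = 2; distinct  true
C8: 4w + 4q = 4(2) + 4(10) = 48, not 46  false
C9: w = 2 lies in [1, 5]  true
C10: q = 10, u = 19; 10 ≤ 19 (want >)  false
C11: u = 19 lies in [17, 22]  true
C12: w = 2 is even  false

Violated: 8, 10, and 12.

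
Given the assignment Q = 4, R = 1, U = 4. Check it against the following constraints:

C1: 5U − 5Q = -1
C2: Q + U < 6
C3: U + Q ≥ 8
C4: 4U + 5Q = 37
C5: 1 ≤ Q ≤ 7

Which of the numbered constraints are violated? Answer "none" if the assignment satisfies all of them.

C1: 5U − 5Q = 5(4) − 5(4) = 0, not -1 — does not hold.
C2: Q + U = 4 + 4 = 8; 8 ≥ 6, bound 6 not met — does not hold.
C3: U + Q = 4 + 4 = 8; 8 ≥ 8 — holds.
C4: 4U + 5Q = 4(4) + 5(4) = 36, not 37 — does not hold.
C5: Q = 4 lies in [1, 7] — holds.

No — constraints 1, 2, and 4 are not satisfied.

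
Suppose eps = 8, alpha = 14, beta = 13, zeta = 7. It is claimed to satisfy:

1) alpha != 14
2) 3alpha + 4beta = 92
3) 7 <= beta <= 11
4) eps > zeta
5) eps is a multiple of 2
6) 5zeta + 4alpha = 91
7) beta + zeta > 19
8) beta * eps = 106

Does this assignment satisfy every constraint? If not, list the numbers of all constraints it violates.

1) alpha = 14, but 14 is required to differ  fails
2) 3alpha + 4beta = 3(14) + 4(13) = 94, not 92  fails
3) beta = 13 is outside [7, 11]  fails
4) eps = 8, zeta = 7; 8 > 7  holds
5) 8 / 2 = 4, so 2 divides 8  holds
6) 5zeta + 4alpha = 5(7) + 4(14) = 91  holds
7) beta + zeta = 13 + 7 = 20; 20 > 19  holds
8) beta * eps = 13 * 8 = 104, not 106  fails

Constraints 1, 2, 3, 8 do not hold.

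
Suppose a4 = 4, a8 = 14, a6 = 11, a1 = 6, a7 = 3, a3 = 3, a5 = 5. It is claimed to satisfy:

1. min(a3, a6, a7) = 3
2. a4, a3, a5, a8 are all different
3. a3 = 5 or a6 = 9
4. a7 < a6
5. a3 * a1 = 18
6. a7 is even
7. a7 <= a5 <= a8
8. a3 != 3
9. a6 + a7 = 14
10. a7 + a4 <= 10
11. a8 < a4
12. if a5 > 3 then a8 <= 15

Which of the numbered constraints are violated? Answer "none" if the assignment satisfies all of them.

Constraints 3, 6, 8, and 11 are violated.

1. min(3, 11, 3) = 3 — OK.
2. values 4, 3, 5, 14 are pairwise distinct — OK.
3. a3 = 3 ≠ 5 and a6 = 11 ≠ 9; both disjuncts false — violated.
4. a7 = 3, a6 = 11; 3 < 11 — OK.
5. a3 * a1 = 3 * 6 = 18 — OK.
6. a7 = 3 is odd — violated.
7. values 3 <= 5 <= 14 — OK.
8. a3 = 3, but 3 is required to differ — violated.
9. a6 + a7 = 11 + 3 = 14 — OK.
10. a7 + a4 = 3 + 4 = 7; 7 ≤ 10 — OK.
11. a8 = 14, a4 = 4; 14 ≥ 4 (want <) — violated.
12. a5 = 5 > 3, so we need a8 ≤ 15; a8 = 14 ≤ 15 — OK.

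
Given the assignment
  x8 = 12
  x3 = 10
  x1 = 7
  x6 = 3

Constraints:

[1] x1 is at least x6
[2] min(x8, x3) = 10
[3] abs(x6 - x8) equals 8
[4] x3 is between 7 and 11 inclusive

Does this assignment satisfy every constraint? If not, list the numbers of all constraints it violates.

[1] x1 = 7, x6 = 3; 7 ≥ 3 — holds.
[2] min(12, 10) = 10 — holds.
[3] abs(3 - 12) = 9, not 8 — fails.
[4] x3 = 10 lies in [7, 11] — holds.

Constraint 3 is violated.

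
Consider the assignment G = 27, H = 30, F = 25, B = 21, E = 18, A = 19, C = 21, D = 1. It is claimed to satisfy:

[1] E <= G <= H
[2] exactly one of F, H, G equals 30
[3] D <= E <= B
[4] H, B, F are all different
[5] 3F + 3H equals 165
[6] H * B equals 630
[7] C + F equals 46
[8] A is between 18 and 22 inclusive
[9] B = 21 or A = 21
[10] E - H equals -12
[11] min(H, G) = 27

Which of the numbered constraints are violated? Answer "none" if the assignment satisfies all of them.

[1] values 18 <= 27 <= 30 — satisfied.
[2] F=25, H=30, G=27; 1 of them equals 30 — satisfied.
[3] values 1 <= 18 <= 21 — satisfied.
[4] values 30, 21, 25 are pairwise distinct — satisfied.
[5] 3F + 3H = 3(25) + 3(30) = 165 — satisfied.
[6] H * B = 30 * 21 = 630 — satisfied.
[7] C + F = 21 + 25 = 46 — satisfied.
[8] A = 19 lies in [18, 22] — satisfied.
[9] B = 21 = 21 (first disjunct) — satisfied.
[10] E - H = 18 - 30 = -12 — satisfied.
[11] min(30, 27) = 27 — satisfied.

Yes — all constraints hold.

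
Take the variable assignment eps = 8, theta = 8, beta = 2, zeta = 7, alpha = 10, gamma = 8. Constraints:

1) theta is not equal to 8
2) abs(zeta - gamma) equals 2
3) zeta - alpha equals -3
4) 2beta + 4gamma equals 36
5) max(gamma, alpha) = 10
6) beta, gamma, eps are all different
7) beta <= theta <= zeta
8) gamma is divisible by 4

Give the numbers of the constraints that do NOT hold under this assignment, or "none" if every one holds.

The assignment fails constraints 1, 2, 6, and 7.

1) theta = 8, but 8 is required to differ — violated.
2) abs(7 - 8) = 1, not 2 — violated.
3) zeta - alpha = 7 - 10 = -3 — satisfied.
4) 2beta + 4gamma = 2(2) + 4(8) = 36 — satisfied.
5) max(8, 10) = 10 — satisfied.
6) gamma = eps = 8, not all different — violated.
7) values 2, 8, 7; theta = 8 is not <= zeta = 7 — violated.
8) 8 / 4 = 2, so 4 divides 8 — satisfied.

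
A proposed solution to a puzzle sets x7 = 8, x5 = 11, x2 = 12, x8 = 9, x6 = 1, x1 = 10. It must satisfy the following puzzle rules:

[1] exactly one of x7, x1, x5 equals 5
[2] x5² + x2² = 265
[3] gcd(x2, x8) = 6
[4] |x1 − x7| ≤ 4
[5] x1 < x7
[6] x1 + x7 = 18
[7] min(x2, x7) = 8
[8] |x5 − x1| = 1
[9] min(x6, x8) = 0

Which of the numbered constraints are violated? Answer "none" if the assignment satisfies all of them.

Constraints 1, 3, 5, and 9 are violated.

[1] x7=8, x1=10, x5=11; 0 of them equal 5, not exactly one — violated.
[2] x5² + x2² = 11² + 12² = 121 + 144 = 265 — OK.
[3] gcd(12, 9) = 3, not 6 — violated.
[4] |10 − 8| = 2; 2 ≤ 4 — OK.
[5] x1 = 10, x7 = 8; 10 ≥ 8 (want <) — violated.
[6] x1 + x7 = 10 + 8 = 18 — OK.
[7] min(12, 8) = 8 — OK.
[8] |11 − 10| = 1 — OK.
[9] min(1, 9) = 1, not 0 — violated.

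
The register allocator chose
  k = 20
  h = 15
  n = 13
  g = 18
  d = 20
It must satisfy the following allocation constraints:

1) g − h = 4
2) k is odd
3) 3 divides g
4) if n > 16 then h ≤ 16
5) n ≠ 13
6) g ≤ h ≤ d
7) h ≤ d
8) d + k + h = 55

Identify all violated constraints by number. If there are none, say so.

No — constraints 1, 2, 5, and 6 are not satisfied.

1) g − h = 18 − 15 = 3, not 4  false
2) k = 20 is even  false
3) 18 / 3 = 6, so 3 divides 18  true
4) n = 13, not > 16; antecedent false, conditional vacuously true  true
5) n = 13, but 13 is required to differ  false
6) values 18, 15, 20; g = 18 is not ≤ h = 15  false
7) h = 15, d = 20; 15 ≤ 20  true
8) d + k + h = 20 + 20 + 15 = 55  true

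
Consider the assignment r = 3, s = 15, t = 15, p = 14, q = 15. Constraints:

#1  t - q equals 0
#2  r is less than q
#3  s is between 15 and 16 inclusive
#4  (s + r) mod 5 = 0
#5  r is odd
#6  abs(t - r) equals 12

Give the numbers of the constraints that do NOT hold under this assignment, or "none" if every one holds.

#1 t - q = 15 - 15 = 0 — holds.
#2 r = 3, q = 15; 3 < 15 — holds.
#3 s = 15 lies in [15, 16] — holds.
#4 s + r = 18; 18 mod 5 = 3, not 0 — fails.
#5 r = 3 is odd — holds.
#6 abs(15 - 3) = 12 — holds.

No — constraint 4 is not satisfied.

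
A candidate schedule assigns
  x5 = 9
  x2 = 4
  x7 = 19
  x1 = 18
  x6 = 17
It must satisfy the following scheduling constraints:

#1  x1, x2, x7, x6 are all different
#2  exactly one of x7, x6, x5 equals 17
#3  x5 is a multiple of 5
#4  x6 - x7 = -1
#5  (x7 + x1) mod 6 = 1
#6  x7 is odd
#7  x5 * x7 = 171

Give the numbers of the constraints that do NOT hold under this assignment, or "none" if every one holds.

The assignment fails constraints 3 and 4.

#1 values 18, 4, 19, 17 are pairwise distinct — satisfied.
#2 x7=19, x6=17, x5=9; 1 of them equals 17 — satisfied.
#3 9 = 5*1 + 4, so 5 does not divide 9 — violated.
#4 x6 - x7 = 17 - 19 = -2, not -1 — violated.
#5 x7 + x1 = 37; 37 mod 6 = 1 — satisfied.
#6 x7 = 19 is odd — satisfied.
#7 x5 * x7 = 9 * 19 = 171 — satisfied.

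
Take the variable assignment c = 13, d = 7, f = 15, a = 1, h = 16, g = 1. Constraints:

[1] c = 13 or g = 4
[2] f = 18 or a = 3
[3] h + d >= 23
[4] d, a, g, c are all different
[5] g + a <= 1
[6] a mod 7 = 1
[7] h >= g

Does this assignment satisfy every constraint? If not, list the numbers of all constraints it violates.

Constraints 2, 4, and 5 do not hold.

[1] c = 13 = 13 (first disjunct) — holds.
[2] f = 15 ≠ 18 and a = 1 ≠ 3; both disjuncts false — fails.
[3] h + d = 16 + 7 = 23; 23 ≥ 23 — holds.
[4] a = g = 1, not all different — fails.
[5] g + a = 1 + 1 = 2; 2 > 1, bound 1 not met — fails.
[6] 1 mod 7 = 1 — holds.
[7] h = 16, g = 1; 16 ≥ 1 — holds.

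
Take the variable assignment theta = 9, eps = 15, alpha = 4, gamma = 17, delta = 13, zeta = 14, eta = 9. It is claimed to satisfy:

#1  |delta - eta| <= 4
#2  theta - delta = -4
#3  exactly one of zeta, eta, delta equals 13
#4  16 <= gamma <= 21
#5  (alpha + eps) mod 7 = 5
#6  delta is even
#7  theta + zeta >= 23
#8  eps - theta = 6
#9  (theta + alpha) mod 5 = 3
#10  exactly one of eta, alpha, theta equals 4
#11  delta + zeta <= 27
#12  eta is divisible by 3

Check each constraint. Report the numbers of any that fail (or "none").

#1 |13 - 9| = 4; 4 ≤ 4 — satisfied.
#2 theta - delta = 9 - 13 = -4 — satisfied.
#3 zeta=14, eta=9, delta=13; 1 of them equals 13 — satisfied.
#4 gamma = 17 lies in [16, 21] — satisfied.
#5 alpha + eps = 19; 19 mod 7 = 5 — satisfied.
#6 delta = 13 is odd — violated.
#7 theta + zeta = 9 + 14 = 23; 23 ≥ 23 — satisfied.
#8 eps - theta = 15 - 9 = 6 — satisfied.
#9 theta + alpha = 13; 13 mod 5 = 3 — satisfied.
#10 eta=9, alpha=4, theta=9; 1 of them equals 4 — satisfied.
#11 delta + zeta = 13 + 14 = 27; 27 ≤ 27 — satisfied.
#12 9 / 3 = 3, so 3 divides 9 — satisfied.

The assignment fails constraint 6.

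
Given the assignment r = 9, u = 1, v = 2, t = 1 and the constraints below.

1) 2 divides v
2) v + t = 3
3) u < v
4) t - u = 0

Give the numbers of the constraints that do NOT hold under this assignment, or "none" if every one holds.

All constraints are satisfied.

1) 2 / 2 = 1, so 2 divides 2 — holds.
2) v + t = 2 + 1 = 3 — holds.
3) u = 1, v = 2; 1 < 2 — holds.
4) t - u = 1 - 1 = 0 — holds.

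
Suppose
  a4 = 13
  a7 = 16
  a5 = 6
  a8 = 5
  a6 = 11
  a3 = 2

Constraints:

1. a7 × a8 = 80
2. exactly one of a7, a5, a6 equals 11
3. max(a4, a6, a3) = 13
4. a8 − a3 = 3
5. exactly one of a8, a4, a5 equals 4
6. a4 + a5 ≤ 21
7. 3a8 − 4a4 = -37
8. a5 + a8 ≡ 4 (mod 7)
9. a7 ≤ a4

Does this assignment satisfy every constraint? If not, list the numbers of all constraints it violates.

1. a7 × a8 = 16 × 5 = 80 — satisfied.
2. a7=16, a5=6, a6=11; 1 of them equals 11 — satisfied.
3. max(13, 11, 2) = 13 — satisfied.
4. a8 − a3 = 5 − 2 = 3 — satisfied.
5. a8=5, a4=13, a5=6; 0 of them equal 4, not exactly one — violated.
6. a4 + a5 = 13 + 6 = 19; 19 ≤ 21 — satisfied.
7. 3a8 − 4a4 = 3(5) − 4(13) = -37 — satisfied.
8. a5 + a8 = 11; 11 mod 7 = 4 — satisfied.
9. a7 = 16, a4 = 13; 16 > 13 (want ≤) — violated.

Violated: 5, 9.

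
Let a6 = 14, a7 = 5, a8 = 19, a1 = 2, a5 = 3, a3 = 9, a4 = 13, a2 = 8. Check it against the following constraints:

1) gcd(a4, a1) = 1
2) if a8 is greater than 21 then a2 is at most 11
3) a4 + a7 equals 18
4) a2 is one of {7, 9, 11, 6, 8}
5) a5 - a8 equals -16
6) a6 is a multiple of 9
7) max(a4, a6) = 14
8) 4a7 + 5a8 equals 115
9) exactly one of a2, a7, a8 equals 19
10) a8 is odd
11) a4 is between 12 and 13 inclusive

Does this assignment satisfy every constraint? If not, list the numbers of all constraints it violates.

1) gcd(13, 2) = 1  OK
2) a8 = 19, not > 21; antecedent false, conditional vacuously true  OK
3) a4 + a7 = 13 + 5 = 18  OK
4) a2 = 8 is in {7, 9, 11, 6, 8}  OK
5) a5 - a8 = 3 - 19 = -16  OK
6) 14 = 9*1 + 5, so 9 does not divide 14  FAIL
7) max(13, 14) = 14  OK
8) 4a7 + 5a8 = 4(5) + 5(19) = 115  OK
9) a2=8, a7=5, a8=19; 1 of them equals 19  OK
10) a8 = 19 is odd  OK
11) a4 = 13 lies in [12, 13]  OK

Violated: 6.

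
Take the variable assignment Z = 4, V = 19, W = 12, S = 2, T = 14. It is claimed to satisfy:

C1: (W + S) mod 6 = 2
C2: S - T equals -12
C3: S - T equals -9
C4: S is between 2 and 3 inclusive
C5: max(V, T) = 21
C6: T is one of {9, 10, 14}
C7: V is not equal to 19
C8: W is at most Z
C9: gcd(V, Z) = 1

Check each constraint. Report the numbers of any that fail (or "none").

C1: W + S = 14; 14 mod 6 = 2 — satisfied.
C2: S - T = 2 - 14 = -12 — satisfied.
C3: S - T = 2 - 14 = -12, not -9 — violated.
C4: S = 2 lies in [2, 3] — satisfied.
C5: max(19, 14) = 19, not 21 — violated.
C6: T = 14 is in {9, 10, 14} — satisfied.
C7: V = 19, but 19 is required to differ — violated.
C8: W = 12, Z = 4; 12 > 4 (want ≤) — violated.
C9: gcd(19, 4) = 1 — satisfied.

Constraints 3, 5, 7, 8 do not hold.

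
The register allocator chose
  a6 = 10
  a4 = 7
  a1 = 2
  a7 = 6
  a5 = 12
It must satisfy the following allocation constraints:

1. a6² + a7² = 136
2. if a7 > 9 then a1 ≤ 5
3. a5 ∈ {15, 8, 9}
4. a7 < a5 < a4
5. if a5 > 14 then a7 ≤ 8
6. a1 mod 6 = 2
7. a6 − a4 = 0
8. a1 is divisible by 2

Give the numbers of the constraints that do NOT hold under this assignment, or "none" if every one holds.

1. a6² + a7² = 10² + 6² = 100 + 36 = 136 — satisfied.
2. a7 = 6, not > 9; antecedent false, conditional vacuously true — satisfied.
3. a5 = 12 is not in {15, 8, 9} — violated.
4. values 6, 12, 7; a5 = 12 is not < a4 = 7 — violated.
5. a5 = 12, not > 14; antecedent false, conditional vacuously true — satisfied.
6. 2 mod 6 = 2 — satisfied.
7. a6 − a4 = 10 − 7 = 3, not 0 — violated.
8. 2 / 2 = 1, so 2 divides 2 — satisfied.

Violated: 3, 4, 7.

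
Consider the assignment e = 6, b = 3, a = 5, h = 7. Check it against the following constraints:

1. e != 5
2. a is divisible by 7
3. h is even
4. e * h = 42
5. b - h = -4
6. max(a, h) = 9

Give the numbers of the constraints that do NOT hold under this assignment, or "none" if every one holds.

Constraints 2, 3, and 6 do not hold.

1. e = 6, and 6 ≠ 5  yes
2. 5 = 7*0 + 5, so 7 does not divide 5  no
3. h = 7 is odd  no
4. e * h = 6 * 7 = 42  yes
5. b - h = 3 - 7 = -4  yes
6. max(5, 7) = 7, not 9  no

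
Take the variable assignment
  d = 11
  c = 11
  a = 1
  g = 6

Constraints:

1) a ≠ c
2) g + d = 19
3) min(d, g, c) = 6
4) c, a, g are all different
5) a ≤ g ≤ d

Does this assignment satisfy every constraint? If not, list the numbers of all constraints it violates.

1) a = 1, c = 11; distinct — satisfied.
2) g + d = 6 + 11 = 17, not 19 — violated.
3) min(11, 6, 11) = 6 — satisfied.
4) values 11, 1, 6 are pairwise distinct — satisfied.
5) values 1 ≤ 6 ≤ 11 — satisfied.

The assignment fails constraint 2.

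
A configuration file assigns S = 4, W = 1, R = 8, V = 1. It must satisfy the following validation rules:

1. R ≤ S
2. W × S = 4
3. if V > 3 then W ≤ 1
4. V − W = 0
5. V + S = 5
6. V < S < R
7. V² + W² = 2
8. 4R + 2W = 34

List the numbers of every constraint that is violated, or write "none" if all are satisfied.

Violated: 1.

1. R = 8, S = 4; 8 > 4 (want ≤) — fails.
2. W × S = 1 × 4 = 4 — holds.
3. V = 1, not > 3; antecedent false, conditional vacuously true — holds.
4. V − W = 1 − 1 = 0 — holds.
5. V + S = 1 + 4 = 5 — holds.
6. values 1 < 4 < 8 — holds.
7. V² + W² = 1² + 1² = 1 + 1 = 2 — holds.
8. 4R + 2W = 4(8) + 2(1) = 34 — holds.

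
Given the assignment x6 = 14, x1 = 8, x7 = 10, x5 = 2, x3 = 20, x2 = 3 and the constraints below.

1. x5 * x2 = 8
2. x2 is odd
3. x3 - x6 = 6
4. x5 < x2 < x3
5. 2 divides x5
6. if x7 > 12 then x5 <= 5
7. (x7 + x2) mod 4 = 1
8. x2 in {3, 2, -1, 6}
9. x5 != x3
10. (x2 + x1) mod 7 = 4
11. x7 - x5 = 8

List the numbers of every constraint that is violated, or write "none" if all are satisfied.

Constraint 1 is violated.

1. x5 * x2 = 2 * 3 = 6, not 8 — fails.
2. x2 = 3 is odd — holds.
3. x3 - x6 = 20 - 14 = 6 — holds.
4. values 2 < 3 < 20 — holds.
5. 2 / 2 = 1, so 2 divides 2 — holds.
6. x7 = 10, not > 12; antecedent false, conditional vacuously true — holds.
7. x7 + x2 = 13; 13 mod 4 = 1 — holds.
8. x2 = 3 is in {3, 2, -1, 6} — holds.
9. x5 = 2, x3 = 20; distinct — holds.
10. x2 + x1 = 11; 11 mod 7 = 4 — holds.
11. x7 - x5 = 10 - 2 = 8 — holds.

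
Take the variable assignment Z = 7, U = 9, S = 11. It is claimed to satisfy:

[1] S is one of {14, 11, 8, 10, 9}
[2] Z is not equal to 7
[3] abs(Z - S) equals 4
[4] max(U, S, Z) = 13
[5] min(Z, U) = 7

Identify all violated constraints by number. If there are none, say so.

[1] S = 11 is in {14, 11, 8, 10, 9} — OK.
[2] Z = 7, but 7 is required to differ — violated.
[3] abs(7 - 11) = 4 — OK.
[4] max(9, 11, 7) = 11, not 13 — violated.
[5] min(7, 9) = 7 — OK.

Constraints 2 and 4 do not hold.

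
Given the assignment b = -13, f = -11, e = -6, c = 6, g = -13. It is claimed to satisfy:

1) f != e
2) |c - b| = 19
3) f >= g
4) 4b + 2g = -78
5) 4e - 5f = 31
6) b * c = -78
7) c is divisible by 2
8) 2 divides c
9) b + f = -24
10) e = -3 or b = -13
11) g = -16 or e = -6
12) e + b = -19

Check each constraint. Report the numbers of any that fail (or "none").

All constraints are satisfied.

1) f = -11, e = -6; distinct  ✓
2) |6 - (-13)| = 19  ✓
3) f = -11, g = -13; -11 ≥ -13  ✓
4) 4b + 2g = 4(-13) + 2(-13) = -78  ✓
5) 4e - 5f = 4(-6) - 5(-11) = 31  ✓
6) b * c = -13 * 6 = -78  ✓
7) 6 / 2 = 3, so 2 divides 6  ✓
8) 6 / 2 = 3, so 2 divides 6  ✓
9) b + f = -13 + (-11) = -24  ✓
10) e = -6 ≠ -3, but b = -13 = -13 (second disjunct)  ✓
11) g = -13 ≠ -16, but e = -6 = -6 (second disjunct)  ✓
12) e + b = -6 + (-13) = -19  ✓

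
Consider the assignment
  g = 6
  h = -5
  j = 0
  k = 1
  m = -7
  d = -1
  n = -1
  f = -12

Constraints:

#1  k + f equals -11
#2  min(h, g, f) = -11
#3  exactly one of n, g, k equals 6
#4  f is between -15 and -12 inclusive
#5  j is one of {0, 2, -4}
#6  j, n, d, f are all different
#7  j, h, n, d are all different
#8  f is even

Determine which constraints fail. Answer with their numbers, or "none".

#1 k + f = 1 + (-12) = -11 — holds.
#2 min(-5, 6, -12) = -12, not -11 — does not hold.
#3 n=-1, g=6, k=1; 1 of them equals 6 — holds.
#4 f = -12 lies in [-15, -12] — holds.
#5 j = 0 is in {0, 2, -4} — holds.
#6 n = d = -1, not all different — does not hold.
#7 n = d = -1, not all different — does not hold.
#8 f = -12 is even — holds.

Constraints 2, 6, 7 are violated.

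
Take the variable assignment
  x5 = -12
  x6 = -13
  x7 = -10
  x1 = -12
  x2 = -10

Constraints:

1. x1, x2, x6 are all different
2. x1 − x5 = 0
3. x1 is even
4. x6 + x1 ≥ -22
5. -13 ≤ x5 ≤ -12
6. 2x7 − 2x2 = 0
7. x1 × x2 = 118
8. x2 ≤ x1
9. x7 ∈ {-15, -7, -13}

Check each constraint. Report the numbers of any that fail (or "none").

1. values -12, -10, -13 are pairwise distinct — OK.
2. x1 − x5 = -12 − (-12) = 0 — OK.
3. x1 = -12 is even — OK.
4. x6 + x1 = -13 + (-12) = -25; -25 < -22, bound -22 not met — violated.
5. x5 = -12 lies in [-13, -12] — OK.
6. 2x7 − 2x2 = 2(-10) − 2(-10) = 0 — OK.
7. x1 × x2 = -12 × (-10) = 120, not 118 — violated.
8. x2 = -10, x1 = -12; -10 > -12 (want ≤) — violated.
9. x7 = -10 is not in {-15, -7, -13} — violated.

Constraints 4, 7, 8, 9 do not hold.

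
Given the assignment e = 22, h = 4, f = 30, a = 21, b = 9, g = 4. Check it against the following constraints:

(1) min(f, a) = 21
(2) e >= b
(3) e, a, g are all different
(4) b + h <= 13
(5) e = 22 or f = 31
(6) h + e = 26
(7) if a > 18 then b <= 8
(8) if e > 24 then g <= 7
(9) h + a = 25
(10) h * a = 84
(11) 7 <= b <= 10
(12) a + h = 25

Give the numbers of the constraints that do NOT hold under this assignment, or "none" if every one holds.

(1) min(30, 21) = 21  yes
(2) e = 22, b = 9; 22 ≥ 9  yes
(3) values 22, 21, 4 are pairwise distinct  yes
(4) b + h = 9 + 4 = 13; 13 ≤ 13  yes
(5) e = 22 = 22 (first disjunct)  yes
(6) h + e = 4 + 22 = 26  yes
(7) a = 21 > 18, so we need b ≤ 8; but b = 9 > 8  no
(8) e = 22, not > 24; antecedent false, conditional vacuously true  yes
(9) h + a = 4 + 21 = 25  yes
(10) h * a = 4 * 21 = 84  yes
(11) b = 9 lies in [7, 10]  yes
(12) a + h = 21 + 4 = 25  yes

Constraint 7 is violated.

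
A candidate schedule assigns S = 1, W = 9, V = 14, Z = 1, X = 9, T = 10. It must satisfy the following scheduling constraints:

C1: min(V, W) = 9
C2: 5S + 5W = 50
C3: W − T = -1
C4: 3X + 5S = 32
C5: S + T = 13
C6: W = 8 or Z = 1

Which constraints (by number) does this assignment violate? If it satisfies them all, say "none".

C1: min(14, 9) = 9  true
C2: 5S + 5W = 5(1) + 5(9) = 50  true
C3: W − T = 9 − 10 = -1  true
C4: 3X + 5S = 3(9) + 5(1) = 32  true
C5: S + T = 1 + 10 = 11, not 13  false
C6: W = 9 ≠ 8, but Z = 1 = 1 (second disjunct)  true

Constraint 5 does not hold.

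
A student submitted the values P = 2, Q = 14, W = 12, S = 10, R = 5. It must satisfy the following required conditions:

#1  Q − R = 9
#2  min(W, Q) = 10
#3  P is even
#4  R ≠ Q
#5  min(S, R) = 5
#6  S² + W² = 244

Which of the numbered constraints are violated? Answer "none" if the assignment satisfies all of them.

Constraint 2 is violated.

#1 Q − R = 14 − 5 = 9 — OK.
#2 min(12, 14) = 12, not 10 — violated.
#3 P = 2 is even — OK.
#4 R = 5, Q = 14; distinct — OK.
#5 min(10, 5) = 5 — OK.
#6 S² + W² = 10² + 12² = 100 + 144 = 244 — OK.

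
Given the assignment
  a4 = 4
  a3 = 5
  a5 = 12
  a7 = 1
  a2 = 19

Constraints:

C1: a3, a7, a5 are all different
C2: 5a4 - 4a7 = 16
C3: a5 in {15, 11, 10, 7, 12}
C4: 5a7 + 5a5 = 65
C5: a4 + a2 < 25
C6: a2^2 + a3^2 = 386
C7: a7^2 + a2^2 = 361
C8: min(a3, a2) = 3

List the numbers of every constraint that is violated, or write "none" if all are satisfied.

The assignment fails constraints 7, 8.

C1: values 5, 1, 12 are pairwise distinct  ✓
C2: 5a4 - 4a7 = 5(4) - 4(1) = 16  ✓
C3: a5 = 12 is in {15, 11, 10, 7, 12}  ✓
C4: 5a7 + 5a5 = 5(1) + 5(12) = 65  ✓
C5: a4 + a2 = 4 + 19 = 23; 23 < 25  ✓
C6: a2^2 + a3^2 = 19^2 + 5^2 = 361 + 25 = 386  ✓
C7: a7^2 + a2^2 = 1^2 + 19^2 = 1 + 361 = 362, not 361  ✗
C8: min(5, 19) = 5, not 3  ✗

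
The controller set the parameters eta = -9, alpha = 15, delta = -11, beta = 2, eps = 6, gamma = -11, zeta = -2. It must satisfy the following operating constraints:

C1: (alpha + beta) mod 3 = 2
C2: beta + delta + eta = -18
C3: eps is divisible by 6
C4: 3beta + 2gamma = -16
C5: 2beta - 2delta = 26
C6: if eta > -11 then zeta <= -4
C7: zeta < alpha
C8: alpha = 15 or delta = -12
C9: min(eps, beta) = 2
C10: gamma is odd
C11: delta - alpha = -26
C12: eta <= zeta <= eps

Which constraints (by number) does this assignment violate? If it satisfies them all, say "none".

C1: alpha + beta = 17; 17 mod 3 = 2 — satisfied.
C2: beta + delta + eta = 2 + (-11) + (-9) = -18 — satisfied.
C3: 6 / 6 = 1, so 6 divides 6 — satisfied.
C4: 3beta + 2gamma = 3(2) + 2(-11) = -16 — satisfied.
C5: 2beta - 2delta = 2(2) - 2(-11) = 26 — satisfied.
C6: eta = -9 > -11, so we need zeta ≤ -4; but zeta = -2 > -4 — violated.
C7: zeta = -2, alpha = 15; -2 < 15 — satisfied.
C8: alpha = 15 = 15 (first disjunct) — satisfied.
C9: min(6, 2) = 2 — satisfied.
C10: gamma = -11 is odd — satisfied.
C11: delta - alpha = -11 - 15 = -26 — satisfied.
C12: values -9 <= -2 <= 6 — satisfied.

Constraint 6 is violated.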